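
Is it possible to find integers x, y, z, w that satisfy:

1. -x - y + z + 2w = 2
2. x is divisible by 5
Yes

Take x = 0, y = 0, z = 2, w = 0. Substituting into each constraint:
  (1) 0 + 0 + 2 + 2(0) = 2 ✓
  (2) 0 = 5 × 0, remainder 0 ✓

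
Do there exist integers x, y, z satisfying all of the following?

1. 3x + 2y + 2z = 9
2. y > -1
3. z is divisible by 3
Yes

Take x = 3, y = 0, z = 0. Substituting into each constraint:
  (1) 3(3) + 2(0) + 2(0) = 9 ✓
  (2) 0 > -1 ✓
  (3) 0 = 3 × 0, remainder 0 ✓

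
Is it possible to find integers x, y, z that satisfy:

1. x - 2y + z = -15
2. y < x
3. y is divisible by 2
Yes

Take x = 1, y = 0, z = -16. Substituting into each constraint:
  (1) 1 - 2(0) + (-16) = -15 ✓
  (2) 0 < 1 ✓
  (3) 0 = 2 × 0, remainder 0 ✓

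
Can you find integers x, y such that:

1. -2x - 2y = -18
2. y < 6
Yes

Take x = 9, y = 0. Substituting into each constraint:
  (1) -2(9) - 2(0) = -18 ✓
  (2) 0 < 6 ✓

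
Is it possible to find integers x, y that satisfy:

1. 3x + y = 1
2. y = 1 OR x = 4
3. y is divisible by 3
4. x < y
No

The full constraint system is jointly infeasible over the integers. Each constraint and what it forces:

  - 3x + y = 1: is a linear equation tying the variables together
  - y = 1 OR x = 4: forces a choice: either y = 1 or x = 4
  - y is divisible by 3: restricts y to multiples of 3
  - x < y: bounds one variable relative to another variable

Modular obstruction: writing y = 3y', every remaining term of the linear equation is divisible by 3, so the left side is ≡ 0 (mod 3); but the right side 1 ≡ 1 (mod 3). No integers can satisfy it.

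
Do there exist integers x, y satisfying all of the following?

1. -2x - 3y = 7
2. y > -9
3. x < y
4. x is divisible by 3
No

A contradictory subset is {-2x - 3y = 7, x is divisible by 3}. No integer assignment can satisfy these jointly:

  - -2x - 3y = 7: is a linear equation tying the variables together
  - x is divisible by 3: restricts x to multiples of 3

Modular obstruction: writing x = 3x', every remaining term of the linear equation is divisible by 3, so the left side is ≡ 0 (mod 3); but the right side 7 ≡ 1 (mod 3). No integers can satisfy it.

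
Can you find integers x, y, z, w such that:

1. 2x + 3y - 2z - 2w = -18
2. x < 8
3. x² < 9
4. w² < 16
Yes

Take x = 0, y = 0, z = 9, w = 0. Substituting into each constraint:
  (1) 2(0) + 3(0) - 2(9) - 2(0) = -18 ✓
  (2) 0 < 8 ✓
  (3) x² = (0)² = 0, and 0 < 9 ✓
  (4) w² = (0)² = 0, and 0 < 16 ✓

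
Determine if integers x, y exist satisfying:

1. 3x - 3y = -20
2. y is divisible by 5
No

Even the single constraint (3x - 3y = -20) is infeasible over the integers.

  - 3x - 3y = -20: every term on the left is divisible by 3, so the LHS ≡ 0 (mod 3), but the RHS -20 is not — no integer solution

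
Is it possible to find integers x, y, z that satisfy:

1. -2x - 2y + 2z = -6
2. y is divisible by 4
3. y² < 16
Yes

Take x = 0, y = 0, z = -3. Substituting into each constraint:
  (1) -2(0) - 2(0) + 2(-3) = -6 ✓
  (2) 0 = 4 × 0, remainder 0 ✓
  (3) y² = (0)² = 0, and 0 < 16 ✓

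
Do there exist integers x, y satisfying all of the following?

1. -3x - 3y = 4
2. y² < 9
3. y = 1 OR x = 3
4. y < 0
No

Even the single constraint (-3x - 3y = 4) is infeasible over the integers.

  - -3x - 3y = 4: every term on the left is divisible by 3, so the LHS ≡ 0 (mod 3), but the RHS 4 is not — no integer solution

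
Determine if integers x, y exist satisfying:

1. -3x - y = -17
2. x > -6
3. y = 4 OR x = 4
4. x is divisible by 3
No

A contradictory subset is {-3x - y = -17, y = 4 OR x = 4, x is divisible by 3}. No integer assignment can satisfy these jointly:

  - -3x - y = -17: is a linear equation tying the variables together
  - y = 4 OR x = 4: forces a choice: either y = 4 or x = 4
  - x is divisible by 3: restricts x to multiples of 3

Split on the disjunction (y = 4 OR x = 4):
  • If y = 4: with y = 4, writing x = 3x', every remaining term of the linear equation is divisible by 9, so the left side is ≡ 0 (mod 9); but the right side -13 ≡ 5 (mod 9). No integers can satisfy it.
  • If x = 4: this contradicts the divisibility constraint — 4 is not a multiple of 3.
Both branches are infeasible, so the system has no integer solution.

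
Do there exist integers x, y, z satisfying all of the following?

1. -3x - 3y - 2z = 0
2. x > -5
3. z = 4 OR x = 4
Yes

Take x = 4, y = 0, z = -6. Substituting into each constraint:
  (1) -3(4) - 3(0) - 2(-6) = 0 ✓
  (2) 4 > -5 ✓
  (3) x = 4, target 4 ✓ (second branch holds)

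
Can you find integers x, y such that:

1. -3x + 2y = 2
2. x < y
Yes

Take x = 0, y = 1. Substituting into each constraint:
  (1) -3(0) + 2(1) = 2 ✓
  (2) 0 < 1 ✓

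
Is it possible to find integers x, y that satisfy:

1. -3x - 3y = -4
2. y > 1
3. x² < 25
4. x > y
No

Even the single constraint (-3x - 3y = -4) is infeasible over the integers.

  - -3x - 3y = -4: every term on the left is divisible by 3, so the LHS ≡ 0 (mod 3), but the RHS -4 is not — no integer solution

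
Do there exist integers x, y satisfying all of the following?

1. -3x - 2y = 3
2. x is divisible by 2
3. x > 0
No

A contradictory subset is {-3x - 2y = 3, x is divisible by 2}. No integer assignment can satisfy these jointly:

  - -3x - 2y = 3: is a linear equation tying the variables together
  - x is divisible by 2: restricts x to multiples of 2

Modular obstruction: writing x = 2x', every remaining term of the linear equation is divisible by 2, so the left side is ≡ 0 (mod 2); but the right side 3 ≡ 1 (mod 2). No integers can satisfy it.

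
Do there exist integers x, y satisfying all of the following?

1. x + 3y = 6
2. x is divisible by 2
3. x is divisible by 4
Yes

Take x = 0, y = 2. Substituting into each constraint:
  (1) 0 + 3(2) = 6 ✓
  (2) 0 = 2 × 0, remainder 0 ✓
  (3) 0 = 4 × 0, remainder 0 ✓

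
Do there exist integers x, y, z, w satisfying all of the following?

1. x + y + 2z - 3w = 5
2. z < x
Yes

Take x = 0, y = 1, z = -1, w = -2. Substituting into each constraint:
  (1) 0 + 1 + 2(-1) - 3(-2) = 5 ✓
  (2) -1 < 0 ✓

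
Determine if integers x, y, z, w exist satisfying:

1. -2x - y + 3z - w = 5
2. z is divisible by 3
Yes

Take x = -3, y = 1, z = 0, w = 0. Substituting into each constraint:
  (1) -2(-3) + (-1) + 3(0) + 0 = 5 ✓
  (2) 0 = 3 × 0, remainder 0 ✓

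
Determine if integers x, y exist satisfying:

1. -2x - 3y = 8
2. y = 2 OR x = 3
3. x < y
Yes

Take x = -7, y = 2. Substituting into each constraint:
  (1) -2(-7) - 3(2) = 8 ✓
  (2) y = 2, target 2 ✓ (first branch holds)
  (3) -7 < 2 ✓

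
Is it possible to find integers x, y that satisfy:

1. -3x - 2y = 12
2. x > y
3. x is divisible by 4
Yes

Take x = 0, y = -6. Substituting into each constraint:
  (1) -3(0) - 2(-6) = 12 ✓
  (2) 0 > -6 ✓
  (3) 0 = 4 × 0, remainder 0 ✓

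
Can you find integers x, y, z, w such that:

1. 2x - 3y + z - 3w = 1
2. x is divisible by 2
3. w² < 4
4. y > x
Yes

Take x = 0, y = 1, z = 1, w = -1. Substituting into each constraint:
  (1) 2(0) - 3(1) + 1 - 3(-1) = 1 ✓
  (2) 0 = 2 × 0, remainder 0 ✓
  (3) w² = (-1)² = 1, and 1 < 4 ✓
  (4) 1 > 0 ✓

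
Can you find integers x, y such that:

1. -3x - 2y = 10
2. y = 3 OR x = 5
No

The full constraint system is jointly infeasible over the integers. Each constraint and what it forces:

  - -3x - 2y = 10: is a linear equation tying the variables together
  - y = 3 OR x = 5: forces a choice: either y = 3 or x = 5

Split on the disjunction (y = 3 OR x = 5):
  • If y = 3: with y = 3, every remaining term of the linear equation is divisible by 3, so the left side is ≡ 0 (mod 3); but the right side 16 ≡ 1 (mod 3). No integers can satisfy it.
  • If x = 5: with x = 5, every remaining term of the linear equation is divisible by 2, so the left side is ≡ 0 (mod 2); but the right side 25 ≡ 1 (mod 2). No integers can satisfy it.
Both branches are infeasible, so the system has no integer solution.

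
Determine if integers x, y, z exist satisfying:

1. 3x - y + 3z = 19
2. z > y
Yes

Take x = 4, y = 2, z = 3. Substituting into each constraint:
  (1) 3(4) + (-2) + 3(3) = 19 ✓
  (2) 3 > 2 ✓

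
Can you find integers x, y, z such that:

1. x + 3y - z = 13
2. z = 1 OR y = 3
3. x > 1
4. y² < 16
Yes

Take x = 14, y = 0, z = 1. Substituting into each constraint:
  (1) 14 + 3(0) + (-1) = 13 ✓
  (2) z = 1, target 1 ✓ (first branch holds)
  (3) 14 > 1 ✓
  (4) y² = (0)² = 0, and 0 < 16 ✓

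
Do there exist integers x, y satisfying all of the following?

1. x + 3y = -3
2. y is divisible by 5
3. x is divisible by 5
No

The full constraint system is jointly infeasible over the integers. Each constraint and what it forces:

  - x + 3y = -3: is a linear equation tying the variables together
  - y is divisible by 5: restricts y to multiples of 5
  - x is divisible by 5: restricts x to multiples of 5

Modular obstruction: writing x = 5x' and writing y = 5y', every remaining term of the linear equation is divisible by 5, so the left side is ≡ 0 (mod 5); but the right side -3 ≡ 2 (mod 5). No integers can satisfy it.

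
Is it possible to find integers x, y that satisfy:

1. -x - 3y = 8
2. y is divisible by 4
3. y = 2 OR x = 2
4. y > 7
No

A contradictory subset is {-x - 3y = 8, y = 2 OR x = 2, y > 7}. No integer assignment can satisfy these jointly:

  - -x - 3y = 8: is a linear equation tying the variables together
  - y = 2 OR x = 2: forces a choice: either y = 2 or x = 2
  - y > 7: bounds one variable relative to a constant

Split on the disjunction (y = 2 OR x = 2):
  • If y = 2: this contradicts the bound y ≥ 8.
  • If x = 2: with x = 2, every remaining term of the linear equation is divisible by 3, so the left side is ≡ 0 (mod 3); but the right side 10 ≡ 1 (mod 3). No integers can satisfy it.
Both branches are infeasible, so the system has no integer solution.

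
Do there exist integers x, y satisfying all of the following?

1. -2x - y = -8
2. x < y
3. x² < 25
Yes

Take x = 2, y = 4. Substituting into each constraint:
  (1) -2(2) + (-4) = -8 ✓
  (2) 2 < 4 ✓
  (3) x² = (2)² = 4, and 4 < 25 ✓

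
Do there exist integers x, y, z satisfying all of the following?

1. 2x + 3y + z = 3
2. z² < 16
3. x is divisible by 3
Yes

Take x = 0, y = 1, z = 0. Substituting into each constraint:
  (1) 2(0) + 3(1) + 0 = 3 ✓
  (2) z² = (0)² = 0, and 0 < 16 ✓
  (3) 0 = 3 × 0, remainder 0 ✓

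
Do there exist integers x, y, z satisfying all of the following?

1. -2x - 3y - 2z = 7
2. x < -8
Yes

Take x = -9, y = 3, z = 1. Substituting into each constraint:
  (1) -2(-9) - 3(3) - 2(1) = 7 ✓
  (2) -9 < -8 ✓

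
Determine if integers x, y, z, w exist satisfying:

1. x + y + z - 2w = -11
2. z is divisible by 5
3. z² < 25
Yes

Take x = 1, y = 0, z = 0, w = 6. Substituting into each constraint:
  (1) 1 + 0 + 0 - 2(6) = -11 ✓
  (2) 0 = 5 × 0, remainder 0 ✓
  (3) z² = (0)² = 0, and 0 < 25 ✓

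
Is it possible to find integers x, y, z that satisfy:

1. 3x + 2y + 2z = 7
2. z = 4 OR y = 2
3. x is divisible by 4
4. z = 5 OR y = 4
No

The full constraint system is jointly infeasible over the integers. Each constraint and what it forces:

  - 3x + 2y + 2z = 7: is a linear equation tying the variables together
  - z = 4 OR y = 2: forces a choice: either z = 4 or y = 2
  - x is divisible by 4: restricts x to multiples of 4
  - z = 5 OR y = 4: forces a choice: either z = 5 or y = 4

Modular obstruction: writing x = 4x', every remaining term of the linear equation is divisible by 2, so the left side is ≡ 0 (mod 2); but the right side 7 ≡ 1 (mod 2). No integers can satisfy it.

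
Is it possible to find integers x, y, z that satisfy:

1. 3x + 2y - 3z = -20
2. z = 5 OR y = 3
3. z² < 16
No

The full constraint system is jointly infeasible over the integers. Each constraint and what it forces:

  - 3x + 2y - 3z = -20: is a linear equation tying the variables together
  - z = 5 OR y = 3: forces a choice: either z = 5 or y = 3
  - z² < 16: restricts z to |z| ≤ 3

Split on the disjunction (z = 5 OR y = 3):
  • If z = 5: this contradicts z² < 16, which requires |z| ≤ 3.
  • If y = 3: with y = 3, every remaining term of the linear equation is divisible by 3, so the left side is ≡ 0 (mod 3); but the right side -26 ≡ 1 (mod 3). No integers can satisfy it.
Both branches are infeasible, so the system has no integer solution.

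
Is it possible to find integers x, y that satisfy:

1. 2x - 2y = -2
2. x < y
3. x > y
No

A contradictory subset is {x < y, x > y}. No integer assignment can satisfy these jointly:

  - x < y: bounds one variable relative to another variable
  - x > y: bounds one variable relative to another variable

Direct contradiction: y > x and x > y cannot both hold.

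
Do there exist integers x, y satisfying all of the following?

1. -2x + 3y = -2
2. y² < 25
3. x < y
Yes

Take x = -5, y = -4. Substituting into each constraint:
  (1) -2(-5) + 3(-4) = -2 ✓
  (2) y² = (-4)² = 16, and 16 < 25 ✓
  (3) -5 < -4 ✓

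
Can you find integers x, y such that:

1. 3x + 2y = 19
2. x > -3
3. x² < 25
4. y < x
No

A contradictory subset is {3x + 2y = 19, x² < 25, y < x}. No integer assignment can satisfy these jointly:

  - 3x + 2y = 19: is a linear equation tying the variables together
  - x² < 25: restricts x to |x| ≤ 4
  - y < x: bounds one variable relative to another variable

Propagating the comparison: y < x and x ≤ 4 give y ≤ 3. Range argument: with x ∈ [-4, 4], y ∈ [−∞, 3], the left side of the equation is at most 18, but the right side is 19 > 18. No integer solution exists.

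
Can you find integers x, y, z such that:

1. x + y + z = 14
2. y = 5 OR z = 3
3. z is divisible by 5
Yes

Take x = 9, y = 5, z = 0. Substituting into each constraint:
  (1) 9 + 5 + 0 = 14 ✓
  (2) y = 5, target 5 ✓ (first branch holds)
  (3) 0 = 5 × 0, remainder 0 ✓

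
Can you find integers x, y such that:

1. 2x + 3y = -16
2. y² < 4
Yes

Take x = -8, y = 0. Substituting into each constraint:
  (1) 2(-8) + 3(0) = -16 ✓
  (2) y² = (0)² = 0, and 0 < 4 ✓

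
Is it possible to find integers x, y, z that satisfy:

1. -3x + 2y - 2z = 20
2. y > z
Yes

Take x = -6, y = 1, z = 0. Substituting into each constraint:
  (1) -3(-6) + 2(1) - 2(0) = 20 ✓
  (2) 1 > 0 ✓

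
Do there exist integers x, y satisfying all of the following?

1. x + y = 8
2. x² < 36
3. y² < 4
No

The full constraint system is jointly infeasible over the integers. Each constraint and what it forces:

  - x + y = 8: is a linear equation tying the variables together
  - x² < 36: restricts x to |x| ≤ 5
  - y² < 4: restricts y to |y| ≤ 1

Range argument: with x ∈ [-5, 5], y ∈ [-1, 1], the left side of the equation is at most 6, but the right side is 8 > 6. No integer solution exists.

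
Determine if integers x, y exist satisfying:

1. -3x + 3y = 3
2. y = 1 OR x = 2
Yes

Take x = 0, y = 1. Substituting into each constraint:
  (1) -3(0) + 3(1) = 3 ✓
  (2) y = 1, target 1 ✓ (first branch holds)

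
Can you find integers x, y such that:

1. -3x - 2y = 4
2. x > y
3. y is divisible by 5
Yes

Take x = 2, y = -5. Substituting into each constraint:
  (1) -3(2) - 2(-5) = 4 ✓
  (2) 2 > -5 ✓
  (3) -5 = 5 × -1, remainder 0 ✓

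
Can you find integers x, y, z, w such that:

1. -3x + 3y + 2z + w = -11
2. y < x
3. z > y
Yes

Take x = 0, y = -1, z = 0, w = -8. Substituting into each constraint:
  (1) -3(0) + 3(-1) + 2(0) + (-8) = -11 ✓
  (2) -1 < 0 ✓
  (3) 0 > -1 ✓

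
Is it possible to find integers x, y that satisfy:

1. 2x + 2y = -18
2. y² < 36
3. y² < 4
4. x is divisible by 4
Yes

Take x = -8, y = -1. Substituting into each constraint:
  (1) 2(-8) + 2(-1) = -18 ✓
  (2) y² = (-1)² = 1, and 1 < 36 ✓
  (3) y² = (-1)² = 1, and 1 < 4 ✓
  (4) -8 = 4 × -2, remainder 0 ✓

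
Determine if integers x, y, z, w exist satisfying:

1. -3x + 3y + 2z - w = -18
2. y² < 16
Yes

Take x = 6, y = 0, z = 0, w = 0. Substituting into each constraint:
  (1) -3(6) + 3(0) + 2(0) + 0 = -18 ✓
  (2) y² = (0)² = 0, and 0 < 16 ✓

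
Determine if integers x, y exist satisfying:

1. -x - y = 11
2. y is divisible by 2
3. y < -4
Yes

Take x = -5, y = -6. Substituting into each constraint:
  (1) 5 + 6 = 11 ✓
  (2) -6 = 2 × -3, remainder 0 ✓
  (3) -6 < -4 ✓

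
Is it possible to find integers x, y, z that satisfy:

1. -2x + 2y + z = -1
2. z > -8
Yes

Take x = 1, y = 0, z = 1. Substituting into each constraint:
  (1) -2(1) + 2(0) + 1 = -1 ✓
  (2) 1 > -8 ✓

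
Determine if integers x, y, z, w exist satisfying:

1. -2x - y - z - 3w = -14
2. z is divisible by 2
Yes

Take x = 0, y = 14, z = 0, w = 0. Substituting into each constraint:
  (1) -2(0) + (-14) + 0 - 3(0) = -14 ✓
  (2) 0 = 2 × 0, remainder 0 ✓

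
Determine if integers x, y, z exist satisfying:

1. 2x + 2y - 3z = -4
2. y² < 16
Yes

Take x = 0, y = -2, z = 0. Substituting into each constraint:
  (1) 2(0) + 2(-2) - 3(0) = -4 ✓
  (2) y² = (-2)² = 4, and 4 < 16 ✓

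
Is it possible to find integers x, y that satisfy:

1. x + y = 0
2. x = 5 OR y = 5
Yes

Take x = -5, y = 5. Substituting into each constraint:
  (1) (-5) + 5 = 0 ✓
  (2) y = 5, target 5 ✓ (second branch holds)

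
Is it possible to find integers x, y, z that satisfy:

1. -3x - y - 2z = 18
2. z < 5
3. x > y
Yes

Take x = 2, y = 0, z = -12. Substituting into each constraint:
  (1) -3(2) + 0 - 2(-12) = 18 ✓
  (2) -12 < 5 ✓
  (3) 2 > 0 ✓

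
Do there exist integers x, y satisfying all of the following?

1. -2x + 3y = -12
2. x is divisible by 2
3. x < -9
Yes

Take x = -12, y = -12. Substituting into each constraint:
  (1) -2(-12) + 3(-12) = -12 ✓
  (2) -12 = 2 × -6, remainder 0 ✓
  (3) -12 < -9 ✓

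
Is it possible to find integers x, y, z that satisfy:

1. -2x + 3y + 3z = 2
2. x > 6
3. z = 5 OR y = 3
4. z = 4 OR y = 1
Yes

Take x = 8, y = 1, z = 5. Substituting into each constraint:
  (1) -2(8) + 3(1) + 3(5) = 2 ✓
  (2) 8 > 6 ✓
  (3) z = 5, target 5 ✓ (first branch holds)
  (4) y = 1, target 1 ✓ (second branch holds)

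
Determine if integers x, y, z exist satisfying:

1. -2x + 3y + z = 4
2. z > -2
Yes

Take x = 0, y = 0, z = 4. Substituting into each constraint:
  (1) -2(0) + 3(0) + 4 = 4 ✓
  (2) 4 > -2 ✓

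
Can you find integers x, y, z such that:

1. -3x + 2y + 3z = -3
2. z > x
Yes

Take x = -1, y = -3, z = 0. Substituting into each constraint:
  (1) -3(-1) + 2(-3) + 3(0) = -3 ✓
  (2) 0 > -1 ✓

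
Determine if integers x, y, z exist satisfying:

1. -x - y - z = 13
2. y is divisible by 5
Yes

Take x = 0, y = 0, z = -13. Substituting into each constraint:
  (1) 0 + 0 + 13 = 13 ✓
  (2) 0 = 5 × 0, remainder 0 ✓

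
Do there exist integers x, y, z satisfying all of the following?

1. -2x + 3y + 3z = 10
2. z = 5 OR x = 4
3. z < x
Yes

Take x = 4, y = 3, z = 3. Substituting into each constraint:
  (1) -2(4) + 3(3) + 3(3) = 10 ✓
  (2) x = 4, target 4 ✓ (second branch holds)
  (3) 3 < 4 ✓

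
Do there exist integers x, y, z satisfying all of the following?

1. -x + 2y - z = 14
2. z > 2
Yes

Take x = 0, y = 9, z = 4. Substituting into each constraint:
  (1) 0 + 2(9) + (-4) = 14 ✓
  (2) 4 > 2 ✓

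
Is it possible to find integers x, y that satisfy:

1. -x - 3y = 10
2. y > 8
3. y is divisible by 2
Yes

Take x = -40, y = 10. Substituting into each constraint:
  (1) 40 - 3(10) = 10 ✓
  (2) 10 > 8 ✓
  (3) 10 = 2 × 5, remainder 0 ✓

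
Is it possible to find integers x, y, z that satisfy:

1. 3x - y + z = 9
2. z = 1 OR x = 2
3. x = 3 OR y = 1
Yes

Take x = 2, y = 1, z = 4. Substituting into each constraint:
  (1) 3(2) + (-1) + 4 = 9 ✓
  (2) x = 2, target 2 ✓ (second branch holds)
  (3) y = 1, target 1 ✓ (second branch holds)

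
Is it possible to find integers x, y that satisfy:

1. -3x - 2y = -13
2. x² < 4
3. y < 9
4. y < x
No

A contradictory subset is {-3x - 2y = -13, x² < 4, y < x}. No integer assignment can satisfy these jointly:

  - -3x - 2y = -13: is a linear equation tying the variables together
  - x² < 4: restricts x to |x| ≤ 1
  - y < x: bounds one variable relative to another variable

Propagating the comparison: y < x and x ≤ 1 give y ≤ 0. Range argument: with x ∈ [-1, 1], y ∈ [−∞, 0], the left side of the equation is at least -3, but the right side is -13 < -3. No integer solution exists.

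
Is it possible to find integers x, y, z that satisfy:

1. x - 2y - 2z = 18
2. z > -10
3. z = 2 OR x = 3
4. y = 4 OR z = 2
Yes

Take x = 22, y = 0, z = 2. Substituting into each constraint:
  (1) 22 - 2(0) - 2(2) = 18 ✓
  (2) 2 > -10 ✓
  (3) z = 2, target 2 ✓ (first branch holds)
  (4) z = 2, target 2 ✓ (second branch holds)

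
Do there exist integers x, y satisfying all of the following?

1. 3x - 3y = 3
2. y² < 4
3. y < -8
No

A contradictory subset is {y² < 4, y < -8}. No integer assignment can satisfy these jointly:

  - y² < 4: restricts y to |y| ≤ 1
  - y < -8: bounds one variable relative to a constant

Direct contradiction: the bounds on y require y ≥ -1 and y ≤ -9 simultaneously, which is empty.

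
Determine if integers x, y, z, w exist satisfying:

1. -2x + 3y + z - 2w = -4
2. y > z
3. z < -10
Yes

Take x = -2, y = 1, z = -11, w = 0. Substituting into each constraint:
  (1) -2(-2) + 3(1) + (-11) - 2(0) = -4 ✓
  (2) 1 > -11 ✓
  (3) -11 < -10 ✓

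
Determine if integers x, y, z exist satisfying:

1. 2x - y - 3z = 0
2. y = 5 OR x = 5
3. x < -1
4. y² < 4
No

A contradictory subset is {y = 5 OR x = 5, x < -1, y² < 4}. No integer assignment can satisfy these jointly:

  - y = 5 OR x = 5: forces a choice: either y = 5 or x = 5
  - x < -1: bounds one variable relative to a constant
  - y² < 4: restricts y to |y| ≤ 1

Split on the disjunction (y = 5 OR x = 5):
  • If y = 5: this contradicts y² < 4, which requires |y| ≤ 1.
  • If x = 5: this contradicts the bound x ≤ -2.
Both branches are infeasible, so the system has no integer solution.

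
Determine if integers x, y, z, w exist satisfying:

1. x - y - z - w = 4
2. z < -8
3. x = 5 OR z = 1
Yes

Take x = 5, y = 10, z = -9, w = 0. Substituting into each constraint:
  (1) 5 + (-10) + 9 + 0 = 4 ✓
  (2) -9 < -8 ✓
  (3) x = 5, target 5 ✓ (first branch holds)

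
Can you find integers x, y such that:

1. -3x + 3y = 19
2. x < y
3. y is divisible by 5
No

Even the single constraint (-3x + 3y = 19) is infeasible over the integers.

  - -3x + 3y = 19: every term on the left is divisible by 3, so the LHS ≡ 0 (mod 3), but the RHS 19 is not — no integer solution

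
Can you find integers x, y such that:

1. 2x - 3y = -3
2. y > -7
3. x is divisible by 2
Yes

Take x = 0, y = 1. Substituting into each constraint:
  (1) 2(0) - 3(1) = -3 ✓
  (2) 1 > -7 ✓
  (3) 0 = 2 × 0, remainder 0 ✓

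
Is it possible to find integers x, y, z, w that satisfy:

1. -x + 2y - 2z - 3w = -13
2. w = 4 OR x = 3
Yes

Take x = 5, y = 2, z = 0, w = 4. Substituting into each constraint:
  (1) (-5) + 2(2) - 2(0) - 3(4) = -13 ✓
  (2) w = 4, target 4 ✓ (first branch holds)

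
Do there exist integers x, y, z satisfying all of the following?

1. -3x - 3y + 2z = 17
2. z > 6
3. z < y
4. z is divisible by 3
No

A contradictory subset is {-3x - 3y + 2z = 17, z is divisible by 3}. No integer assignment can satisfy these jointly:

  - -3x - 3y + 2z = 17: is a linear equation tying the variables together
  - z is divisible by 3: restricts z to multiples of 3

Modular obstruction: writing z = 3z', every remaining term of the linear equation is divisible by 3, so the left side is ≡ 0 (mod 3); but the right side 17 ≡ 2 (mod 3). No integers can satisfy it.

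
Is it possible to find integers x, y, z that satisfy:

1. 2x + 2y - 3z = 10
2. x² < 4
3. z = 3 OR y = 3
Yes

Take x = -1, y = 3, z = -2. Substituting into each constraint:
  (1) 2(-1) + 2(3) - 3(-2) = 10 ✓
  (2) x² = (-1)² = 1, and 1 < 4 ✓
  (3) y = 3, target 3 ✓ (second branch holds)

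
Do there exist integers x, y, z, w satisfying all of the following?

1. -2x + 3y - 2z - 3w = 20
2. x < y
Yes

Take x = 0, y = 1, z = -10, w = 1. Substituting into each constraint:
  (1) -2(0) + 3(1) - 2(-10) - 3(1) = 20 ✓
  (2) 0 < 1 ✓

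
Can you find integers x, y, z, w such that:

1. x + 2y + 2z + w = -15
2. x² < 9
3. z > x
Yes

Take x = 0, y = 0, z = 1, w = -17. Substituting into each constraint:
  (1) 0 + 2(0) + 2(1) + (-17) = -15 ✓
  (2) x² = (0)² = 0, and 0 < 9 ✓
  (3) 1 > 0 ✓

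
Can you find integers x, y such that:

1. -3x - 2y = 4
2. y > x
Yes

Take x = -2, y = 1. Substituting into each constraint:
  (1) -3(-2) - 2(1) = 4 ✓
  (2) 1 > -2 ✓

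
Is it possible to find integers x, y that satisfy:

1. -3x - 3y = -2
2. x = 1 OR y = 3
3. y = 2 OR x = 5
No

Even the single constraint (-3x - 3y = -2) is infeasible over the integers.

  - -3x - 3y = -2: every term on the left is divisible by 3, so the LHS ≡ 0 (mod 3), but the RHS -2 is not — no integer solution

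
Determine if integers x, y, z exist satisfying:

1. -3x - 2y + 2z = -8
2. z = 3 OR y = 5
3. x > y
Yes

Take x = 4, y = 1, z = 3. Substituting into each constraint:
  (1) -3(4) - 2(1) + 2(3) = -8 ✓
  (2) z = 3, target 3 ✓ (first branch holds)
  (3) 4 > 1 ✓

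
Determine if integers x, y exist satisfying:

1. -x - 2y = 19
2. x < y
Yes

Take x = -19, y = 0. Substituting into each constraint:
  (1) 19 - 2(0) = 19 ✓
  (2) -19 < 0 ✓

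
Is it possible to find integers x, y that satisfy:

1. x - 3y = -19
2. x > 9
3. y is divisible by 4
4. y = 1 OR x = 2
No

A contradictory subset is {x - 3y = -19, x > 9, y = 1 OR x = 2}. No integer assignment can satisfy these jointly:

  - x - 3y = -19: is a linear equation tying the variables together
  - x > 9: bounds one variable relative to a constant
  - y = 1 OR x = 2: forces a choice: either y = 1 or x = 2

Split on the disjunction (y = 1 OR x = 2):
  • If y = 1: the equation forces x = -16, which contradicts the bound x ≥ 10.
  • If x = 2: this contradicts the bound x ≥ 10.
Both branches are infeasible, so the system has no integer solution.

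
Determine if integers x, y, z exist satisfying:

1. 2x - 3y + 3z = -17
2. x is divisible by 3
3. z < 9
No

A contradictory subset is {2x - 3y + 3z = -17, x is divisible by 3}. No integer assignment can satisfy these jointly:

  - 2x - 3y + 3z = -17: is a linear equation tying the variables together
  - x is divisible by 3: restricts x to multiples of 3

Modular obstruction: writing x = 3x', every remaining term of the linear equation is divisible by 3, so the left side is ≡ 0 (mod 3); but the right side -17 ≡ 1 (mod 3). No integers can satisfy it.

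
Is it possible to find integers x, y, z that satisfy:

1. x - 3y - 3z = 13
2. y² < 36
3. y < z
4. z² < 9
Yes

Take x = 10, y = -1, z = 0. Substituting into each constraint:
  (1) 10 - 3(-1) - 3(0) = 13 ✓
  (2) y² = (-1)² = 1, and 1 < 36 ✓
  (3) -1 < 0 ✓
  (4) z² = (0)² = 0, and 0 < 9 ✓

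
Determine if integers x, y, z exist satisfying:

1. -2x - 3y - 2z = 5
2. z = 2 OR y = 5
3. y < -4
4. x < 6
Yes

Take x = 3, y = -5, z = 2. Substituting into each constraint:
  (1) -2(3) - 3(-5) - 2(2) = 5 ✓
  (2) z = 2, target 2 ✓ (first branch holds)
  (3) -5 < -4 ✓
  (4) 3 < 6 ✓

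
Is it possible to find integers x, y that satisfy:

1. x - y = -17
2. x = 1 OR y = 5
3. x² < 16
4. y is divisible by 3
Yes

Take x = 1, y = 18. Substituting into each constraint:
  (1) 1 + (-18) = -17 ✓
  (2) x = 1, target 1 ✓ (first branch holds)
  (3) x² = (1)² = 1, and 1 < 16 ✓
  (4) 18 = 3 × 6, remainder 0 ✓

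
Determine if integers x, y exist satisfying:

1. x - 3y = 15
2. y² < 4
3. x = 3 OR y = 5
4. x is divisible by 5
No

A contradictory subset is {y² < 4, x = 3 OR y = 5, x is divisible by 5}. No integer assignment can satisfy these jointly:

  - y² < 4: restricts y to |y| ≤ 1
  - x = 3 OR y = 5: forces a choice: either x = 3 or y = 5
  - x is divisible by 5: restricts x to multiples of 5

Split on the disjunction (x = 3 OR y = 5):
  • If x = 3: this contradicts the divisibility constraint — 3 is not a multiple of 5.
  • If y = 5: this contradicts y² < 4, which requires |y| ≤ 1.
Both branches are infeasible, so the system has no integer solution.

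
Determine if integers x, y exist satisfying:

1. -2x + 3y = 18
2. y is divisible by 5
Yes

Take x = -9, y = 0. Substituting into each constraint:
  (1) -2(-9) + 3(0) = 18 ✓
  (2) 0 = 5 × 0, remainder 0 ✓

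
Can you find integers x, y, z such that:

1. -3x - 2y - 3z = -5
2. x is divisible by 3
Yes

Take x = 0, y = 1, z = 1. Substituting into each constraint:
  (1) -3(0) - 2(1) - 3(1) = -5 ✓
  (2) 0 = 3 × 0, remainder 0 ✓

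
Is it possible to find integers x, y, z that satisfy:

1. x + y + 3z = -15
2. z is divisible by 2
Yes

Take x = -15, y = 0, z = 0. Substituting into each constraint:
  (1) (-15) + 0 + 3(0) = -15 ✓
  (2) 0 = 2 × 0, remainder 0 ✓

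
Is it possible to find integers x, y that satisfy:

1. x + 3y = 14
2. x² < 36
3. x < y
Yes

Take x = 2, y = 4. Substituting into each constraint:
  (1) 2 + 3(4) = 14 ✓
  (2) x² = (2)² = 4, and 4 < 36 ✓
  (3) 2 < 4 ✓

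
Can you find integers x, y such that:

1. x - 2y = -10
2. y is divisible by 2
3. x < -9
Yes

Take x = -10, y = 0. Substituting into each constraint:
  (1) (-10) - 2(0) = -10 ✓
  (2) 0 = 2 × 0, remainder 0 ✓
  (3) -10 < -9 ✓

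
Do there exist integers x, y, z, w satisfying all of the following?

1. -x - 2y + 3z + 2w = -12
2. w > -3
Yes

Take x = 0, y = 0, z = -4, w = 0. Substituting into each constraint:
  (1) 0 - 2(0) + 3(-4) + 2(0) = -12 ✓
  (2) 0 > -3 ✓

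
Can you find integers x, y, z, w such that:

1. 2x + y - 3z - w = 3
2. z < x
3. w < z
Yes

Take x = 1, y = 0, z = 0, w = -1. Substituting into each constraint:
  (1) 2(1) + 0 - 3(0) + 1 = 3 ✓
  (2) 0 < 1 ✓
  (3) -1 < 0 ✓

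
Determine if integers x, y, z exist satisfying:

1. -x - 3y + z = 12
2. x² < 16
Yes

Take x = 0, y = 0, z = 12. Substituting into each constraint:
  (1) 0 - 3(0) + 12 = 12 ✓
  (2) x² = (0)² = 0, and 0 < 16 ✓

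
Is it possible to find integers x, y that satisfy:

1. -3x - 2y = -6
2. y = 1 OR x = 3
No

The full constraint system is jointly infeasible over the integers. Each constraint and what it forces:

  - -3x - 2y = -6: is a linear equation tying the variables together
  - y = 1 OR x = 3: forces a choice: either y = 1 or x = 3

Split on the disjunction (y = 1 OR x = 3):
  • If y = 1: with y = 1, every remaining term of the linear equation is divisible by 3, so the left side is ≡ 0 (mod 3); but the right side -4 ≡ 2 (mod 3). No integers can satisfy it.
  • If x = 3: with x = 3, every remaining term of the linear equation is divisible by 2, so the left side is ≡ 0 (mod 2); but the right side 3 ≡ 1 (mod 2). No integers can satisfy it.
Both branches are infeasible, so the system has no integer solution.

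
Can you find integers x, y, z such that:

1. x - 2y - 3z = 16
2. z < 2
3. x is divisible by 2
Yes

Take x = 0, y = -8, z = 0. Substituting into each constraint:
  (1) 0 - 2(-8) - 3(0) = 16 ✓
  (2) 0 < 2 ✓
  (3) 0 = 2 × 0, remainder 0 ✓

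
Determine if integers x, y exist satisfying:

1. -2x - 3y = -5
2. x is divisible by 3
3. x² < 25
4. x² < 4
No

A contradictory subset is {-2x - 3y = -5, x is divisible by 3}. No integer assignment can satisfy these jointly:

  - -2x - 3y = -5: is a linear equation tying the variables together
  - x is divisible by 3: restricts x to multiples of 3

Modular obstruction: writing x = 3x', every remaining term of the linear equation is divisible by 3, so the left side is ≡ 0 (mod 3); but the right side -5 ≡ 1 (mod 3). No integers can satisfy it.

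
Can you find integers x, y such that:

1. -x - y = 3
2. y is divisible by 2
Yes

Take x = -3, y = 0. Substituting into each constraint:
  (1) 3 + 0 = 3 ✓
  (2) 0 = 2 × 0, remainder 0 ✓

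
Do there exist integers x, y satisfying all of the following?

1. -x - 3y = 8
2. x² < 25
Yes

Take x = 1, y = -3. Substituting into each constraint:
  (1) (-1) - 3(-3) = 8 ✓
  (2) x² = (1)² = 1, and 1 < 25 ✓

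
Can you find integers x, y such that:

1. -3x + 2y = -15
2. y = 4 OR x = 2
No

The full constraint system is jointly infeasible over the integers. Each constraint and what it forces:

  - -3x + 2y = -15: is a linear equation tying the variables together
  - y = 4 OR x = 2: forces a choice: either y = 4 or x = 2

Split on the disjunction (y = 4 OR x = 2):
  • If y = 4: with y = 4, every remaining term of the linear equation is divisible by 3, so the left side is ≡ 0 (mod 3); but the right side -23 ≡ 1 (mod 3). No integers can satisfy it.
  • If x = 2: with x = 2, every remaining term of the linear equation is divisible by 2, so the left side is ≡ 0 (mod 2); but the right side -9 ≡ 1 (mod 2). No integers can satisfy it.
Both branches are infeasible, so the system has no integer solution.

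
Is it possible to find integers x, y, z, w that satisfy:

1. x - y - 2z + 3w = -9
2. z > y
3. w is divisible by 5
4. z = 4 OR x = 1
Yes

Take x = 1, y = -3, z = -1, w = -5. Substituting into each constraint:
  (1) 1 + 3 - 2(-1) + 3(-5) = -9 ✓
  (2) -1 > -3 ✓
  (3) -5 = 5 × -1, remainder 0 ✓
  (4) x = 1, target 1 ✓ (second branch holds)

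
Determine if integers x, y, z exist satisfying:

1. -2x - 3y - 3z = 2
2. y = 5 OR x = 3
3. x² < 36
Yes

Take x = 2, y = 5, z = -7. Substituting into each constraint:
  (1) -2(2) - 3(5) - 3(-7) = 2 ✓
  (2) y = 5, target 5 ✓ (first branch holds)
  (3) x² = (2)² = 4, and 4 < 36 ✓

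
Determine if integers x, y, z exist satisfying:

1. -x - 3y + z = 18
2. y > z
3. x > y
Yes

Take x = -6, y = -7, z = -9. Substituting into each constraint:
  (1) 6 - 3(-7) + (-9) = 18 ✓
  (2) -7 > -9 ✓
  (3) -6 > -7 ✓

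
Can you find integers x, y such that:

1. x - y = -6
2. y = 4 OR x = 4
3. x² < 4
No

The full constraint system is jointly infeasible over the integers. Each constraint and what it forces:

  - x - y = -6: is a linear equation tying the variables together
  - y = 4 OR x = 4: forces a choice: either y = 4 or x = 4
  - x² < 4: restricts x to |x| ≤ 1

Split on the disjunction (y = 4 OR x = 4):
  • If y = 4: the equation forces x = -2, but x² < 4 requires |x| ≤ 1.
  • If x = 4: this contradicts x² < 4, which requires |x| ≤ 1.
Both branches are infeasible, so the system has no integer solution.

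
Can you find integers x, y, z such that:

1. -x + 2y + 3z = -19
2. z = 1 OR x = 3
Yes

Take x = 3, y = 1, z = -6. Substituting into each constraint:
  (1) (-3) + 2(1) + 3(-6) = -19 ✓
  (2) x = 3, target 3 ✓ (second branch holds)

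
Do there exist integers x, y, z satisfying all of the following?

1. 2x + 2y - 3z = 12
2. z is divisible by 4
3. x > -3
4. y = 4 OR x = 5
Yes

Take x = 2, y = 4, z = 0. Substituting into each constraint:
  (1) 2(2) + 2(4) - 3(0) = 12 ✓
  (2) 0 = 4 × 0, remainder 0 ✓
  (3) 2 > -3 ✓
  (4) y = 4, target 4 ✓ (first branch holds)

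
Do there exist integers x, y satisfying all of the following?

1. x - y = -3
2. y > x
Yes

Take x = -3, y = 0. Substituting into each constraint:
  (1) (-3) + 0 = -3 ✓
  (2) 0 > -3 ✓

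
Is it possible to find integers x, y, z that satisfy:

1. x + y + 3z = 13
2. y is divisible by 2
Yes

Take x = 1, y = 0, z = 4. Substituting into each constraint:
  (1) 1 + 0 + 3(4) = 13 ✓
  (2) 0 = 2 × 0, remainder 0 ✓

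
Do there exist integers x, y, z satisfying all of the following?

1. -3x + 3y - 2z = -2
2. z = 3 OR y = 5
Yes

Take x = 5, y = 5, z = 1. Substituting into each constraint:
  (1) -3(5) + 3(5) - 2(1) = -2 ✓
  (2) y = 5, target 5 ✓ (second branch holds)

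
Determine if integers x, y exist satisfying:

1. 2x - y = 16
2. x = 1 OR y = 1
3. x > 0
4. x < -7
No

A contradictory subset is {x > 0, x < -7}. No integer assignment can satisfy these jointly:

  - x > 0: bounds one variable relative to a constant
  - x < -7: bounds one variable relative to a constant

Direct contradiction: the bounds on x require x ≥ 1 and x ≤ -8 simultaneously, which is empty.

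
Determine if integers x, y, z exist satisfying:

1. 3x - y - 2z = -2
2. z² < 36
Yes

Take x = 0, y = 2, z = 0. Substituting into each constraint:
  (1) 3(0) + (-2) - 2(0) = -2 ✓
  (2) z² = (0)² = 0, and 0 < 36 ✓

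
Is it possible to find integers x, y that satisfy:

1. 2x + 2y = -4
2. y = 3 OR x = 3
Yes

Take x = 3, y = -5. Substituting into each constraint:
  (1) 2(3) + 2(-5) = -4 ✓
  (2) x = 3, target 3 ✓ (second branch holds)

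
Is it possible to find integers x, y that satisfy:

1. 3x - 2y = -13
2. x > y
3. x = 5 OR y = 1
No

The full constraint system is jointly infeasible over the integers. Each constraint and what it forces:

  - 3x - 2y = -13: is a linear equation tying the variables together
  - x > y: bounds one variable relative to another variable
  - x = 5 OR y = 1: forces a choice: either x = 5 or y = 1

Split on the disjunction (x = 5 OR y = 1):
  • If x = 5: the equation forces y = 14, giving (x, y) = (5, 14), which violates x > y.
  • If y = 1: with y = 1, every remaining term of the linear equation is divisible by 3, so the left side is ≡ 0 (mod 3); but the right side -11 ≡ 1 (mod 3). No integers can satisfy it.
Both branches are infeasible, so the system has no integer solution.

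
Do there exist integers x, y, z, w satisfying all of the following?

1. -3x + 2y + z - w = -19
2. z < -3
Yes

Take x = 0, y = 0, z = -19, w = 0. Substituting into each constraint:
  (1) -3(0) + 2(0) + (-19) + 0 = -19 ✓
  (2) -19 < -3 ✓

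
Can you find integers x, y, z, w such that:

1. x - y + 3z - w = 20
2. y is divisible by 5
Yes

Take x = 0, y = 0, z = 0, w = -20. Substituting into each constraint:
  (1) 0 + 0 + 3(0) + 20 = 20 ✓
  (2) 0 = 5 × 0, remainder 0 ✓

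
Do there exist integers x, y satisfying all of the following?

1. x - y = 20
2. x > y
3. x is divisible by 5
Yes

Take x = 0, y = -20. Substituting into each constraint:
  (1) 0 + 20 = 20 ✓
  (2) 0 > -20 ✓
  (3) 0 = 5 × 0, remainder 0 ✓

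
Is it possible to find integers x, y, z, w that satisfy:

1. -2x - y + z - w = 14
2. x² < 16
Yes

Take x = 0, y = 0, z = 14, w = 0. Substituting into each constraint:
  (1) -2(0) + 0 + 14 + 0 = 14 ✓
  (2) x² = (0)² = 0, and 0 < 16 ✓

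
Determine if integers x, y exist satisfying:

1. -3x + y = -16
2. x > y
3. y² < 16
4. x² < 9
No

A contradictory subset is {-3x + y = -16, y² < 16, x² < 9}. No integer assignment can satisfy these jointly:

  - -3x + y = -16: is a linear equation tying the variables together
  - y² < 16: restricts y to |y| ≤ 3
  - x² < 9: restricts x to |x| ≤ 2

Range argument: with x ∈ [-2, 2], y ∈ [-3, 3], the left side of the equation is at least -9, but the right side is -16 < -9. No integer solution exists.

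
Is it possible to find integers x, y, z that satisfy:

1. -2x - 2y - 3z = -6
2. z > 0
Yes

Take x = 0, y = 0, z = 2. Substituting into each constraint:
  (1) -2(0) - 2(0) - 3(2) = -6 ✓
  (2) 2 > 0 ✓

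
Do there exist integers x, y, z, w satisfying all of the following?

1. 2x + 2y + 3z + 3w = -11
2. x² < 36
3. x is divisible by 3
Yes

Take x = 0, y = 2, z = 0, w = -5. Substituting into each constraint:
  (1) 2(0) + 2(2) + 3(0) + 3(-5) = -11 ✓
  (2) x² = (0)² = 0, and 0 < 36 ✓
  (3) 0 = 3 × 0, remainder 0 ✓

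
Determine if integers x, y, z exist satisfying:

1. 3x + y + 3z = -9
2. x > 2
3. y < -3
Yes

Take x = 3, y = -18, z = 0. Substituting into each constraint:
  (1) 3(3) + (-18) + 3(0) = -9 ✓
  (2) 3 > 2 ✓
  (3) -18 < -3 ✓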